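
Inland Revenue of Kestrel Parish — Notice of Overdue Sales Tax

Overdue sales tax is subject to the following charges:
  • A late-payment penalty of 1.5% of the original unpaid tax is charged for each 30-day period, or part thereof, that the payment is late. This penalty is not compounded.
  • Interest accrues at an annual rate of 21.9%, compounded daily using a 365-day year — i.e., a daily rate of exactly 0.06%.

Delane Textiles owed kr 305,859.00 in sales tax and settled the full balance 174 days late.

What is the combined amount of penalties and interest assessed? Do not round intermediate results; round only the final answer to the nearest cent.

kr 61,174.75

Penalty periods: ⌈174/30⌉ = 6; penalty = 6 × 1.5% × kr 305,859.00 = kr 27,527.31
Interest: kr 305,859.00 × ((1 + 0.0006)^174 − 1) = kr 305,859.00 × 0.11000963… = kr 33,647.4360…
Penalties + interest = kr 27,527.3100 + kr 33,647.4360… = kr 61,174.75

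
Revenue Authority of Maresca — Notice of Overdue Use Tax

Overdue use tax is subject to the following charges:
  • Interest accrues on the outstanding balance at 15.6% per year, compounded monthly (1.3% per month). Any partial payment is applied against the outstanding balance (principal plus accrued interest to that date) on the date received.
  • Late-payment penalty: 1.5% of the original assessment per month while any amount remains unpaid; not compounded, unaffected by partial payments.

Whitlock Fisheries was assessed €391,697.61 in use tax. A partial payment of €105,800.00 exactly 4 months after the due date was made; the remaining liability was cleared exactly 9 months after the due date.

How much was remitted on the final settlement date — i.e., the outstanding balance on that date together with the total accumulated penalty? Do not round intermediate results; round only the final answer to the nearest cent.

Balance at month 4: €391,697.6100 × (1 + 0.013)^4 = €412,466.5205…
After €105,800.00 payment: €412,466.5205… − €105,800.00 = €306,666.5205…
Balance at month 9: €306,666.5205… × (1 + 0.013)^5 = €327,124.8921…
Penalty: 9 × 1.5% × €391,697.61 = €52,879.18…
Final settlement = outstanding balance + penalty = €327,124.8921… + €52,879.18… = €380,004.07

€380,004.07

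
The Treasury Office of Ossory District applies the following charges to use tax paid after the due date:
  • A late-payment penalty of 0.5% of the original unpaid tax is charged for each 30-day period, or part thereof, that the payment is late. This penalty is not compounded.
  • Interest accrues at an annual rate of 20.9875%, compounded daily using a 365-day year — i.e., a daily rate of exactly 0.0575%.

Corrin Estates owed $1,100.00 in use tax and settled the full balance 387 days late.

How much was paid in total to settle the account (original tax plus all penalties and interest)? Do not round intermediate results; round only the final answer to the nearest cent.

$1,445.56

Penalty periods: ⌈387/30⌉ = 13; penalty = 13 × 0.5% × $1,100.00 = $71.50
Interest: $1,100.00 × ((1 + 0.000575)^387 − 1) = $1,100.00 × 0.24914716… = $274.0619…
Total = $1,100.00 + $71.5000 + $274.0619… = $1,445.56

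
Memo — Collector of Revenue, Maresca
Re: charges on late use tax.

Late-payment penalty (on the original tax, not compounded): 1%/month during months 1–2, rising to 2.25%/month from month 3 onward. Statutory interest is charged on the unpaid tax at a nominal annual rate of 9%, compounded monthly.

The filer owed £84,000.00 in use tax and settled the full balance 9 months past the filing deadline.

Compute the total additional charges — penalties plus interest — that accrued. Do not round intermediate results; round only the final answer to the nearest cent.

Penalty, months 1–2: 2 × 1% × £84,000.00 = £1,680.00
Penalty, months 3–9: 7 × 2.25% × £84,000.00 = £13,230.00
Interest (9%/yr ÷ 12 = 0.75%/month): £84,000.00 × ((1 + 0.0075)^9 − 1) = £5,843.1105…
Penalties + interest = £14,910.0000 + £5,843.1105… = £20,753.11

£20,753.11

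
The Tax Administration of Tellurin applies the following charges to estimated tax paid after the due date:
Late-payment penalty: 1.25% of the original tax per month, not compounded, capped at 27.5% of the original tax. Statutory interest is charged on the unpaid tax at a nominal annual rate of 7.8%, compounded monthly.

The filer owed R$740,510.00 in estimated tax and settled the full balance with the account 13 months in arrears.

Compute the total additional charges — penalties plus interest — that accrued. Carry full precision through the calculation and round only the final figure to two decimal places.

Penalty: 13 × 1.25% × R$740,510.00 = R$120,332.88… (below the 27.5% cap of R$203,640.25)
Interest (7.8%/yr ÷ 12 = 0.65%/month): R$740,510.00 × ((1 + 0.0065)^13 − 1) = R$65,072.5637…
Penalties + interest = R$120,332.8750 + R$65,072.5637… = R$185,405.44

R$185,405.44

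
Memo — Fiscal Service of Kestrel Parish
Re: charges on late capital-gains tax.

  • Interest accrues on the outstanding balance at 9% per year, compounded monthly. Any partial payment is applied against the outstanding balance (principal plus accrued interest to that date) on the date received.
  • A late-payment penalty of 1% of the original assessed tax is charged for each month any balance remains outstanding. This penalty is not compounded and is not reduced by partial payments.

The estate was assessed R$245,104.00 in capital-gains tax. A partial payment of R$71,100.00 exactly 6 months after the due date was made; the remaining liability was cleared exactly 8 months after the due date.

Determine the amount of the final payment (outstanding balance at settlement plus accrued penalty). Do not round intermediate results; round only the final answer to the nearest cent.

Monthly rate = 9% ÷ 12 = 0.75%
Balance at month 6: R$245,104.0000 × (1 + 0.0075)^6 = R$256,342.5662…
After R$71,100.00 payment: R$256,342.5662… − R$71,100.00 = R$185,242.5662…
Balance at month 8: R$185,242.5662… × (1 + 0.0075)^2 = R$188,031.6246…
Penalty: 8 × 1% × R$245,104.00 = R$19,608.32
Final settlement = outstanding balance + penalty = R$188,031.6246… + R$19,608.32 = R$207,639.94

R$207,639.94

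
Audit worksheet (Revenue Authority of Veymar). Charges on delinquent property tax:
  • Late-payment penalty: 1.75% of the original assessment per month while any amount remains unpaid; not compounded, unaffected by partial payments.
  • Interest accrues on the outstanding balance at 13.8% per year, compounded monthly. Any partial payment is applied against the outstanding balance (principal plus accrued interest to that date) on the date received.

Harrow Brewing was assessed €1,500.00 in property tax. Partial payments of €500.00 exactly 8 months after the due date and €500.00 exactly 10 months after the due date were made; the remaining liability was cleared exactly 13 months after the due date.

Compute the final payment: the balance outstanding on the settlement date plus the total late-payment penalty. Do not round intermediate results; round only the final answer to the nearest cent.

Monthly rate = 13.8% ÷ 12 = 1.15%
Balance at month 8: €1,500.0000 × (1 + 0.0115)^8 = €1,643.6841…
After €500.00 payment: €1,643.6841… − €500.00 = €1,143.6841…
Balance at month 10: €1,143.6841… × (1 + 0.0115)^2 = €1,170.1401…
After €500.00 payment: €1,170.1401… − €500.00 = €670.1401…
Balance at month 13: €670.1401… × (1 + 0.0115)^3 = €693.5268…
Penalty: 13 × 1.75% × €1,500.00 = €341.25
Final settlement = outstanding balance + penalty = €693.5268… + €341.25 = €1,034.78

€1,034.78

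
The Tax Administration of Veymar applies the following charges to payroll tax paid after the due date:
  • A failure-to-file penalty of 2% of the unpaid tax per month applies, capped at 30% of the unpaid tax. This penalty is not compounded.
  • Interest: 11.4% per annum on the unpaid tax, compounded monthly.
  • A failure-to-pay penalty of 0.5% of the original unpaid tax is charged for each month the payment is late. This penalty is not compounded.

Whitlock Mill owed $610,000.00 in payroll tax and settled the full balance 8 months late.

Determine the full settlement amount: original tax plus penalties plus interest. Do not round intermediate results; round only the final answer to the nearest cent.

$779,931.11

Failure-to-file: 8 × 2% × $610,000.00 = $97,600.00 (under the 30% cap)
Failure-to-pay penalty: 8 × 0.5% × $610,000.00 = $24,400.00
Interest (11.4%/yr ÷ 12 = 0.95%/month): $610,000.00 × ((1 + 0.0095)^8 − 1) = $47,931.1084…
Total = $610,000.00 + $122,000.0000 + $47,931.1084… = $779,931.11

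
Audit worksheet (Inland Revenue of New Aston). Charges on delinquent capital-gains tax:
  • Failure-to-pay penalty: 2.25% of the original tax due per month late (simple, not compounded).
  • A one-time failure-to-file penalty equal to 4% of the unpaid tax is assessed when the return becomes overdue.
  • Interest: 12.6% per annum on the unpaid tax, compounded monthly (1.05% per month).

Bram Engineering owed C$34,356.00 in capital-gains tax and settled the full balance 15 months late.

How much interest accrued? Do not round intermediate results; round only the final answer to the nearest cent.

Interest: C$34,356.00 × ((1 + 0.0105)^15 − 1) = C$34,356.00 × 0.1696200… = C$5,827.4630…

C$5,827.46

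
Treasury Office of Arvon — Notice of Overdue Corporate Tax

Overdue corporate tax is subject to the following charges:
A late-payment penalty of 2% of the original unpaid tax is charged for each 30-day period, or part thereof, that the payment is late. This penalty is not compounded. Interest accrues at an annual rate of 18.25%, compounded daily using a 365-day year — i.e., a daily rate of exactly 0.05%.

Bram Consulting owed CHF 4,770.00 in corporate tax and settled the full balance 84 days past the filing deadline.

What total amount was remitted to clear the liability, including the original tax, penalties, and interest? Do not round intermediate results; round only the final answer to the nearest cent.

Penalty periods: ⌈84/30⌉ = 3; penalty = 3 × 2% × CHF 4,770.00 = CHF 286.20
Interest: CHF 4,770.00 × ((1 + 0.0005)^84 − 1) = CHF 4,770.00 × 0.04288353… = CHF 204.5544…
Total = CHF 4,770.00 + CHF 286.2000 + CHF 204.5544… = CHF 5,260.75

CHF 5,260.75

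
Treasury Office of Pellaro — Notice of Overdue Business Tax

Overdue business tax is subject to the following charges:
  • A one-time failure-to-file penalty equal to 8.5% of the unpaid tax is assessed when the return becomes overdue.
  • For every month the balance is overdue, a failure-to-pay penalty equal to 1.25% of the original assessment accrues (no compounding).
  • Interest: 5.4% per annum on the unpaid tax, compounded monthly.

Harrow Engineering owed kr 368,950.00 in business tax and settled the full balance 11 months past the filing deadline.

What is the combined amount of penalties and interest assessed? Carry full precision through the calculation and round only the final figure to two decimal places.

kr 100,770.92

Failure-to-file penalty: 8.5% × kr 368,950.00 = kr 31,360.75
Failure-to-pay penalty = 1.25% × kr 368,950.00 × 11 mo = kr 50,730.63…
Interest (5.4%/yr ÷ 12 = 0.45%/month): kr 368,950.00 × ((1 + 0.0045)^11 − 1) = kr 18,679.5407…
Penalties + interest = kr 82,091.3750 + kr 18,679.5407… = kr 100,770.92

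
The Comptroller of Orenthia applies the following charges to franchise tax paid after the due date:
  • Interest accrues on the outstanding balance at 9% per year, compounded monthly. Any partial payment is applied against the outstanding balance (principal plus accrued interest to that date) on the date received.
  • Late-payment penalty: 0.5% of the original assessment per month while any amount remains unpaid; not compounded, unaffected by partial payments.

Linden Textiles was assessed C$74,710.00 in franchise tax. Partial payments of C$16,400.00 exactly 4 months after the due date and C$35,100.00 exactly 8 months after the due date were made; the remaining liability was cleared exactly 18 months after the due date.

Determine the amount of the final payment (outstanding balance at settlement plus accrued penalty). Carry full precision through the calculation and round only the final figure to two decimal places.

Monthly rate = 9% ÷ 12 = 0.75%
Balance at month 4: C$74,710.0000 × (1 + 0.0075)^4 = C$76,976.6409…
After C$16,400.00 payment: C$76,976.6409… − C$16,400.00 = C$60,576.6409…
Balance at month 8: C$60,576.6409… × (1 + 0.0075)^4 = C$62,414.4872…
After C$35,100.00 payment: C$62,414.4872… − C$35,100.00 = C$27,314.4872…
Balance at month 18: C$27,314.4872… × (1 + 0.0075)^10 = C$29,433.6146…
Penalty: 18 × 0.5% × C$74,710.00 = C$6,723.90
Final settlement = outstanding balance + penalty = C$29,433.6146… + C$6,723.90 = C$36,157.51

C$36,157.51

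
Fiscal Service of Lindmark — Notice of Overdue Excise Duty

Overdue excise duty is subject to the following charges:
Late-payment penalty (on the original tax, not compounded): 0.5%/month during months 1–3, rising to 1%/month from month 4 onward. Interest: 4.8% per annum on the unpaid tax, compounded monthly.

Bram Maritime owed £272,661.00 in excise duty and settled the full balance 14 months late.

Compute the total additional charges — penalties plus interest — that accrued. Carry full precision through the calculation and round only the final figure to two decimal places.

£49,755.06

Penalty, months 1–3: 3 × 0.5% × £272,661.00 = £4,089.92…
Penalty, months 4–14: 11 × 1% × £272,661.00 = £29,992.71
Interest (4.8%/yr ÷ 12 = 0.4%/month): £272,661.00 × ((1 + 0.004)^14 − 1) = £15,672.4328…
Penalties + interest = £34,082.6250 + £15,672.4328… = £49,755.06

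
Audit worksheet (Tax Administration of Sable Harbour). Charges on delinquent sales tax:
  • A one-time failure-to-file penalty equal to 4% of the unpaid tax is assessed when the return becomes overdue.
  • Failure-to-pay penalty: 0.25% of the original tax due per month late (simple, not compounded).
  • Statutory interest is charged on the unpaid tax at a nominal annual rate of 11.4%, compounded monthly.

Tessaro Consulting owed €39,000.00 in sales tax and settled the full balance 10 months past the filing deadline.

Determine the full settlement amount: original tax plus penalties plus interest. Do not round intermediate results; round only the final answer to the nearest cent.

Failure-to-file penalty: 4% × €39,000.00 = €1,560.00
Failure-to-pay penalty = 0.25% × €39,000.00 × 10 mo = €975.00
Interest (11.4%/yr ÷ 12 = 0.95%/month): €39,000.00 × ((1 + 0.0095)^10 − 1) = €3,867.4687…
Total = €39,000.00 + €2,535.0000 + €3,867.4687… = €45,402.47

€45,402.47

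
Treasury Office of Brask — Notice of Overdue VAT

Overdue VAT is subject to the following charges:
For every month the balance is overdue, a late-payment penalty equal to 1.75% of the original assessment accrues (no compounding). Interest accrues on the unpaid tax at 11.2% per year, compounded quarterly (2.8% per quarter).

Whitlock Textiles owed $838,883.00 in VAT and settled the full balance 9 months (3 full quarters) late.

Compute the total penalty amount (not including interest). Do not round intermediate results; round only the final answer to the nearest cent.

$132,124.07

Late-payment penalty: 9 × 1.75% × $838,883.00 = $132,124.07…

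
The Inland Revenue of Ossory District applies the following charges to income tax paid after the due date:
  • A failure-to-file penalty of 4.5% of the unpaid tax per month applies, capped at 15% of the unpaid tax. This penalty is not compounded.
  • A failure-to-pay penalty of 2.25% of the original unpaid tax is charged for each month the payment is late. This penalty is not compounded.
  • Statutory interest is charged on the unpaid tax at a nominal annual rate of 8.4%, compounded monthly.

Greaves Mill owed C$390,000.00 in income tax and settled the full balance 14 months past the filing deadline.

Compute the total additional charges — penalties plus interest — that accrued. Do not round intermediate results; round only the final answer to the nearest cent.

Failure-to-file: 14 × 4.5% × C$390,000.00 = C$245,700.00, capped at 15% × C$390,000.00 = C$58,500.00
Failure-to-pay penalty: 14 × 2.25% × C$390,000.00 = C$122,850.00
Interest (8.4%/yr ÷ 12 = 0.7%/month): C$390,000.00 × ((1 + 0.007)^14 − 1) = C$40,008.6529…
Penalties + interest = C$181,350.0000 + C$40,008.6529… = C$221,358.65

C$221,358.65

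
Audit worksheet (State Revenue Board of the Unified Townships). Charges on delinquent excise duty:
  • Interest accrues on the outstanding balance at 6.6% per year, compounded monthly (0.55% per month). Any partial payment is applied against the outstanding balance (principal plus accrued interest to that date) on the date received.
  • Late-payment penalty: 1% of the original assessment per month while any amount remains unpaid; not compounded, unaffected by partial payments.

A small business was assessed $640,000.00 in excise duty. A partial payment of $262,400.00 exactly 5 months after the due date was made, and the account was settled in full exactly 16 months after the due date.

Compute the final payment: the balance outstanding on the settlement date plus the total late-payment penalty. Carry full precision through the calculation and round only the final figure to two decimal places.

$522,384.86

Balance at month 5: $640,000.0000 × (1 + 0.0055)^5 = $657,794.6677…
After $262,400.00 payment: $657,794.6677… − $262,400.00 = $395,394.6677…
Balance at month 16: $395,394.6677… × (1 + 0.0055)^11 = $419,984.8577…
Penalty: 16 × 1% × $640,000.00 = $102,400.00
Final settlement = outstanding balance + penalty = $419,984.8577… + $102,400.00 = $522,384.86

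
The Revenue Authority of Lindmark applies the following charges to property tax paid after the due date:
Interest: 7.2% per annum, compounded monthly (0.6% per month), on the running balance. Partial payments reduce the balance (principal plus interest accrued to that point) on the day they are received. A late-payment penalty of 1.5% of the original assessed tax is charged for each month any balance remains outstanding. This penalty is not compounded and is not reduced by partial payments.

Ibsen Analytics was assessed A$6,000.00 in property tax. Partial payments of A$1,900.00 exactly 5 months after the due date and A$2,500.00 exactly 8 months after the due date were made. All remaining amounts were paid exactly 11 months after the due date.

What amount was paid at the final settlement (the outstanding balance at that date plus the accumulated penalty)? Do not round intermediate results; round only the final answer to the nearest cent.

A$2,883.39

Balance at month 5: A$6,000.0000 × (1 + 0.006)^5 = A$6,182.1730…
After A$1,900.00 payment: A$6,182.1730… − A$1,900.00 = A$4,282.1730…
Balance at month 8: A$4,282.1730… × (1 + 0.006)^3 = A$4,359.7155…
After A$2,500.00 payment: A$4,359.7155… − A$2,500.00 = A$1,859.7155…
Balance at month 11: A$1,859.7155… × (1 + 0.006)^3 = A$1,893.3916…
Penalty: 11 × 1.5% × A$6,000.00 = A$990.00
Final settlement = outstanding balance + penalty = A$1,893.3916… + A$990.00 = A$2,883.39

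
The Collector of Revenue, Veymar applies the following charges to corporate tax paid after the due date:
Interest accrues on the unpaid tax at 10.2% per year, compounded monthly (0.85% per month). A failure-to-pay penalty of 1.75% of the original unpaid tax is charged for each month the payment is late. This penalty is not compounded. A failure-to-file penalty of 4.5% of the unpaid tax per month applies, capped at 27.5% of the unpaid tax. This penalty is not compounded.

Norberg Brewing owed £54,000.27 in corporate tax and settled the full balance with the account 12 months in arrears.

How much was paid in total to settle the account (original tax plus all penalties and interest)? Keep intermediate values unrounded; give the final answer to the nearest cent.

Failure-to-file: 12 × 4.5% × £54,000.27 = £29,160.15…, capped at 27.5% × £54,000.27 = £14,850.07…
Failure-to-pay penalty = 1.75% × £54,000.27 × 12 mo = £11,340.06…
Interest: £54,000.27 × ((1 + 0.0085)^12 − 1) = £54,000.27 × 0.1069062… = £5,772.9651…
Total = £54,000.27 + £26,190.1310… + £5,772.9651… = £85,963.37

£85,963.37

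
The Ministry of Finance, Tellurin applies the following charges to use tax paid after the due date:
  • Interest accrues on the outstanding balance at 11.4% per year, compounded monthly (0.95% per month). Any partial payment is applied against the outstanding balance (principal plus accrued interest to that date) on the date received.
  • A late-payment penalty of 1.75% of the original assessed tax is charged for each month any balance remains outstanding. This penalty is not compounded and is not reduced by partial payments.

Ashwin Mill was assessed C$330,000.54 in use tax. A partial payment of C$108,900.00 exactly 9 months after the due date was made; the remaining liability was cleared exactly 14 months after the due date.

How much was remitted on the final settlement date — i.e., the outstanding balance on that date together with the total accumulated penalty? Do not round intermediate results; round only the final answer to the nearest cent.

C$343,384.72

Balance at month 9: C$330,000.5400 × (1 + 0.0095)^9 = C$359,311.8663…
After C$108,900.00 payment: C$359,311.8663… − C$108,900.00 = C$250,411.8663…
Balance at month 14: C$250,411.8663… × (1 + 0.0095)^5 = C$262,534.5839…
Penalty: 14 × 1.75% × C$330,000.54 = C$80,850.13…
Final settlement = outstanding balance + penalty = C$262,534.5839… + C$80,850.13… = C$343,384.72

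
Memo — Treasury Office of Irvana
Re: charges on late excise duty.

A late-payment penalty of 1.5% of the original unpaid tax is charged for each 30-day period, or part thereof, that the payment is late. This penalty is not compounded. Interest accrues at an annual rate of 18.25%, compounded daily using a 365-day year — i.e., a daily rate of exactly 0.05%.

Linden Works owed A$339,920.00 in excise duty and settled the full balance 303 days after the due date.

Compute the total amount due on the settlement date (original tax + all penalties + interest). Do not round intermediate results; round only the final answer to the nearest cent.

Penalty periods: ⌈303/30⌉ = 11; penalty = 11 × 1.5% × A$339,920.00 = A$56,086.80
Interest: A$339,920.00 × ((1 + 0.0005)^303 − 1) = A$339,920.00 × 0.16353425… = A$55,588.5612…
Total = A$339,920.00 + A$56,086.8000 + A$55,588.5612… = A$451,595.36

A$451,595.36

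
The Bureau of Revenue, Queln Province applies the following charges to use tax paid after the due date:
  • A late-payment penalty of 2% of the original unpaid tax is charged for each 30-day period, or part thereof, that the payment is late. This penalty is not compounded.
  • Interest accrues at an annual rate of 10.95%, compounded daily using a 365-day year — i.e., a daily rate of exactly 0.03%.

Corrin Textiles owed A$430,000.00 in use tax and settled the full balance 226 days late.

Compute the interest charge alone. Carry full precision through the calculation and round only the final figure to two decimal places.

Interest: A$430,000.00 × ((1 + 0.0003)^226 − 1) = A$430,000.00 × 0.07014038… = A$30,160.3615…

A$30,160.36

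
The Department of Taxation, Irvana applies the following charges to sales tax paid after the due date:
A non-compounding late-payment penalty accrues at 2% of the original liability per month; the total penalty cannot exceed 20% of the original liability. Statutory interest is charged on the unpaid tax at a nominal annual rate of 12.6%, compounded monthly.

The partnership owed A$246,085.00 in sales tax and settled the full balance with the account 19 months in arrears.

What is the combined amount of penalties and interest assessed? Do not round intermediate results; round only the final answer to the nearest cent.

A$103,238.35

Penalty (uncapped): 19 × 2% × A$246,085.00 = A$93,512.30; cap = 20% × A$246,085.00 = A$49,217.00 → penalty = A$49,217.00
Interest (12.6%/yr ÷ 12 = 1.05%/month): A$246,085.00 × ((1 + 0.0105)^19 − 1) = A$54,021.3477…
Penalties + interest = A$49,217.0000 + A$54,021.3477… = A$103,238.35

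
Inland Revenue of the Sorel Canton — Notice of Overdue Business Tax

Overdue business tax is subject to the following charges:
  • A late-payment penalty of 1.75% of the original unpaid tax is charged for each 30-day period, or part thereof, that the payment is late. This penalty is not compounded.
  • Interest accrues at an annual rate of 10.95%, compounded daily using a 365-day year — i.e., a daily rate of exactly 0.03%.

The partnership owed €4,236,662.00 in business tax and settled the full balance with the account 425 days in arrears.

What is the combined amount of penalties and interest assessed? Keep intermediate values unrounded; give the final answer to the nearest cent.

Penalty periods: ⌈425/30⌉ = 15; penalty = 15 × 1.75% × €4,236,662.00 = €1,112,123.78…
Interest: €4,236,662.00 × ((1 + 0.0003)^425 − 1) = €4,236,662.00 × 0.13596315… = €576,029.8986…
Penalties + interest = €1,112,123.7750 + €576,029.8986… = €1,688,153.67

€1,688,153.67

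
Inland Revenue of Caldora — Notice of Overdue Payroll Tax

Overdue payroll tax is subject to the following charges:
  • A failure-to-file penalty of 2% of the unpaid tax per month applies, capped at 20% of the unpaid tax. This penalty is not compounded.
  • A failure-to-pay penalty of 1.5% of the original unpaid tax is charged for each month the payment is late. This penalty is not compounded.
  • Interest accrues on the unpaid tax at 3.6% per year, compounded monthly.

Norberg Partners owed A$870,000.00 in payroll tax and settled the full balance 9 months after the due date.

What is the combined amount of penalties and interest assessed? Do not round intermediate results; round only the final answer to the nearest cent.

A$297,823.86

Failure-to-file: 9 × 2% × A$870,000.00 = A$156,600.00 (under the 20% cap)
Failure-to-pay penalty: 9 × 1.5% × A$870,000.00 = A$117,450.00
Interest (3.6%/yr ÷ 12 = 0.3%/month): A$870,000.00 × ((1 + 0.003)^9 − 1) = A$23,773.8621…
Penalties + interest = A$274,050.0000 + A$23,773.8621… = A$297,823.86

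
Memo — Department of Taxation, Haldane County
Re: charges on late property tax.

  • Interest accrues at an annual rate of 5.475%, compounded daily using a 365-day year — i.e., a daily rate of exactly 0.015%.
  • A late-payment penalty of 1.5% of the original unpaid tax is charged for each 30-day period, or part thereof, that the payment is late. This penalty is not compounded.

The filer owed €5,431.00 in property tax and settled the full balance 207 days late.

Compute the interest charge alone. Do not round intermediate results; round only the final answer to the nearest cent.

€171.26

Interest: €5,431.00 × ((1 + 0.00015)^207 − 1) = €5,431.00 × 0.03153468… = €171.2648…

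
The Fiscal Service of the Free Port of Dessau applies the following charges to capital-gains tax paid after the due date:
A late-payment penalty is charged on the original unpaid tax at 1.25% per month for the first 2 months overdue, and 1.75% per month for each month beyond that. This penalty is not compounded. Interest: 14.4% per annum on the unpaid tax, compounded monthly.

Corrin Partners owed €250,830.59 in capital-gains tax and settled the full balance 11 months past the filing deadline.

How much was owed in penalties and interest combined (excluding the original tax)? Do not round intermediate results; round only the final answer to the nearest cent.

€80,946.06

Penalty, months 1–2: 2 × 1.25% × €250,830.59 = €6,270.76…
Penalty, months 3–11: 9 × 1.75% × €250,830.59 = €39,505.82…
Interest (14.4%/yr ÷ 12 = 1.2%/month): €250,830.59 × ((1 + 0.012)^11 − 1) = €35,169.4786…
Penalties + interest = €45,776.5827… + €35,169.4786… = €80,946.06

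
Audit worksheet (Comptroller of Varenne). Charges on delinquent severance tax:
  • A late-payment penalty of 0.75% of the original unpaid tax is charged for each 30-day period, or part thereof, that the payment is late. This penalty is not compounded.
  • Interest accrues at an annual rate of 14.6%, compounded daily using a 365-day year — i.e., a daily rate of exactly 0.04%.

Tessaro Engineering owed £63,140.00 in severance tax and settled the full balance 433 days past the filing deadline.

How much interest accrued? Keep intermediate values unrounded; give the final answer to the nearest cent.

£11,937.42

Interest: £63,140.00 × ((1 + 0.0004)^433 − 1) = £63,140.00 × 0.18906272… = £11,937.4203…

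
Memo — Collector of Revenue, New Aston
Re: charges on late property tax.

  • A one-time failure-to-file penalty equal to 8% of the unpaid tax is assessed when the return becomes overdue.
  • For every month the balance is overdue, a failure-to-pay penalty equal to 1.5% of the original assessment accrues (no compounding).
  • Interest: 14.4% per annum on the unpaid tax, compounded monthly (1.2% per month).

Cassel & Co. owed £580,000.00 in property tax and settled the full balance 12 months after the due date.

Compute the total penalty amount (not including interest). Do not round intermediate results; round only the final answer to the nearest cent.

£150,800.00

Failure-to-file penalty: 8% × £580,000.00 = £46,400.00
Failure-to-pay penalty = 1.5% × £580,000.00 × 12 mo = £104,400.00
Total penalty = £46,400.00 + £104,400.00 = £150,800.00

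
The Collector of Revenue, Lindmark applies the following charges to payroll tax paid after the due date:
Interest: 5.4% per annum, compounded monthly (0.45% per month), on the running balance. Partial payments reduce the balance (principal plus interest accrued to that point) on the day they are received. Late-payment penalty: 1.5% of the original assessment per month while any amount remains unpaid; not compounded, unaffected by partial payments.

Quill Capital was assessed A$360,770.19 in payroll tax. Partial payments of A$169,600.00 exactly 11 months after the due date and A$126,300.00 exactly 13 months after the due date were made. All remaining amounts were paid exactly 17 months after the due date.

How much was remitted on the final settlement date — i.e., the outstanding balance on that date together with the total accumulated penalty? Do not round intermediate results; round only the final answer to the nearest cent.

A$178,561.96

Balance at month 11: A$360,770.1900 × (1 + 0.0045)^11 = A$379,035.5957…
After A$169,600.00 payment: A$379,035.5957… − A$169,600.00 = A$209,435.5957…
Balance at month 13: A$209,435.5957… × (1 + 0.0045)^2 = A$211,324.7572…
After A$126,300.00 payment: A$211,324.7572… − A$126,300.00 = A$85,024.7572…
Balance at month 17: A$85,024.7572… × (1 + 0.0045)^4 = A$86,565.5643…
Penalty: 17 × 1.5% × A$360,770.19 = A$91,996.40…
Final settlement = outstanding balance + penalty = A$86,565.5643… + A$91,996.40… = A$178,561.96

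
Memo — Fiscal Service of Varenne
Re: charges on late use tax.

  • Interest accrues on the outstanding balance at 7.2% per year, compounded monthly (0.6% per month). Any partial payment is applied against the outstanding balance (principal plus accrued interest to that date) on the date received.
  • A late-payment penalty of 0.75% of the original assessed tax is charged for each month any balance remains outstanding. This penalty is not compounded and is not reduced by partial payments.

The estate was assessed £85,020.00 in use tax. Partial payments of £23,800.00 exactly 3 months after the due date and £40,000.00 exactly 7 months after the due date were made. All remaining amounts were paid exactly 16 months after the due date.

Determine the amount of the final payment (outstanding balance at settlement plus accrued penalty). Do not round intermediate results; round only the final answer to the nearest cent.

£35,824.80

Balance at month 3: £85,020.0000 × (1 + 0.006)^3 = £86,559.5605…
After £23,800.00 payment: £86,559.5605… − £23,800.00 = £62,759.5605…
Balance at month 7: £62,759.5605… × (1 + 0.006)^4 = £64,279.4003…
After £40,000.00 payment: £64,279.4003… − £40,000.00 = £24,279.4003…
Balance at month 16: £24,279.4003… × (1 + 0.006)^9 = £25,622.3986…
Penalty: 16 × 0.75% × £85,020.00 = £10,202.40
Final settlement = outstanding balance + penalty = £25,622.3986… + £10,202.40 = £35,824.80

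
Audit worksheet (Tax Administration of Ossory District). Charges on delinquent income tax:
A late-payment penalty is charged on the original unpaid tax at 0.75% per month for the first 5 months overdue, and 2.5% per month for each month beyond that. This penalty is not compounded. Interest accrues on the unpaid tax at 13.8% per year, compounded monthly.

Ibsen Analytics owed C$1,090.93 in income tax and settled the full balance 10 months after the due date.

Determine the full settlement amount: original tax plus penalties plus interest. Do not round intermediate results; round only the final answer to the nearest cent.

C$1,400.36

Penalty, months 1–5: 5 × 0.75% × C$1,090.93 = C$40.91…
Penalty, months 6–10: 5 × 2.5% × C$1,090.93 = C$136.37…
Interest (13.8%/yr ÷ 12 = 1.15%/month): C$1,090.93 × ((1 + 0.0115)^10 − 1) = C$132.1525…
Total = C$1,090.93 + C$177.2761… + C$132.1525… = C$1,400.36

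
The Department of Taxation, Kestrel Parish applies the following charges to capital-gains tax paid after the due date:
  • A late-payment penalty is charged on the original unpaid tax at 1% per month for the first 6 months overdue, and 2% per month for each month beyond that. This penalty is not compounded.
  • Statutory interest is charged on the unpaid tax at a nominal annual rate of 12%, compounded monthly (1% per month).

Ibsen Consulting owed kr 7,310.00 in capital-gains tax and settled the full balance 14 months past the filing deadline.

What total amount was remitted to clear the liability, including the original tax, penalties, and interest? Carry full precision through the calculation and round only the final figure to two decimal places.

kr 10,010.86

Penalty, months 1–6: 6 × 1% × kr 7,310.00 = kr 438.60
Penalty, months 7–14: 8 × 2% × kr 7,310.00 = kr 1,169.60
Interest: kr 7,310.00 × ((1 + 0.01)^14 − 1) = kr 7,310.00 × 0.1494742… = kr 1,092.6565…
Total = kr 7,310.00 + kr 1,608.2000 + kr 1,092.6565… = kr 10,010.86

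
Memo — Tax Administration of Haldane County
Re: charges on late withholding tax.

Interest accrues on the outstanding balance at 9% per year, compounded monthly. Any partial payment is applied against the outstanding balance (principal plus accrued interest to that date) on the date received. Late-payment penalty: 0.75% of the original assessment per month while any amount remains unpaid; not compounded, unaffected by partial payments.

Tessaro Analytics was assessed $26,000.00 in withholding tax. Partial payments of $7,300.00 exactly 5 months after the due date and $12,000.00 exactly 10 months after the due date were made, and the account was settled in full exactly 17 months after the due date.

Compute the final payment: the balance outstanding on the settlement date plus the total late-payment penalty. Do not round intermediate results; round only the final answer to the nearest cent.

$12,207.41

Monthly rate = 9% ÷ 12 = 0.75%
Balance at month 5: $26,000.0000 × (1 + 0.0075)^5 = $26,989.7351…
After $7,300.00 payment: $26,989.7351… − $7,300.00 = $19,689.7351…
Balance at month 10: $19,689.7351… × (1 + 0.0075)^5 = $20,439.2590…
After $12,000.00 payment: $20,439.2590… − $12,000.00 = $8,439.2590…
Balance at month 17: $8,439.2590… × (1 + 0.0075)^7 = $8,892.4145…
Penalty: 17 × 0.75% × $26,000.00 = $3,315.00
Final settlement = outstanding balance + penalty = $8,892.4145… + $3,315.00 = $12,207.41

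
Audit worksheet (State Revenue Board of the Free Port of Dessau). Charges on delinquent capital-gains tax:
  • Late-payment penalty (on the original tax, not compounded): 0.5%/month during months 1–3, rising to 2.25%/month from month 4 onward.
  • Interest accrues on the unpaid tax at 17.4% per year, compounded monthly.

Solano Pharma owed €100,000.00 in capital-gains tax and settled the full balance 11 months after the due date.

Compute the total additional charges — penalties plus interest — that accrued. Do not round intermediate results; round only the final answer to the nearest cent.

€36,658.17

Penalty, months 1–3: 3 × 0.5% × €100,000.00 = €1,500.00
Penalty, months 4–11: 8 × 2.25% × €100,000.00 = €18,000.00
Interest (17.4%/yr ÷ 12 = 1.45%/month): €100,000.00 × ((1 + 0.0145)^11 − 1) = €17,158.1661…
Penalties + interest = €19,500.0000 + €17,158.1661… = €36,658.17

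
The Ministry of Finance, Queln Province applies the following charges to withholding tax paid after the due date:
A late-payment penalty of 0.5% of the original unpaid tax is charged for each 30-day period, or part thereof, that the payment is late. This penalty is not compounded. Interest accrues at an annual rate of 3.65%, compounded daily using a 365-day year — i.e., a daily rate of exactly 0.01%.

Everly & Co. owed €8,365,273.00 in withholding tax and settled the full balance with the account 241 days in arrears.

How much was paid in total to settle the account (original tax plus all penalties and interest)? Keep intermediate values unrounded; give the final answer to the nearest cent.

Penalty periods: ⌈241/30⌉ = 9; penalty = 9 × 0.5% × €8,365,273.00 = €376,437.29…
Interest: €8,365,273.00 × ((1 + 0.0001)^241 − 1) = €8,365,273.00 × 0.02439152… = €204,041.7047…
Total = €8,365,273.00 + €376,437.2850 + €204,041.7047… = €8,945,751.99

€8,945,751.99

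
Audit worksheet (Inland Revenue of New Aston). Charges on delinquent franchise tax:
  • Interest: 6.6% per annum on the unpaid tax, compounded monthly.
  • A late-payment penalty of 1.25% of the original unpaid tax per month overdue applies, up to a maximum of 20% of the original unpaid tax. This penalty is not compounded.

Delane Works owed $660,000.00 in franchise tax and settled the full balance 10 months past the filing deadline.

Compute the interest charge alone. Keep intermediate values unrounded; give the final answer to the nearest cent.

$37,211.73

Interest (6.6%/yr ÷ 12 = 0.55%/month): $660,000.00 × ((1 + 0.0055)^10 − 1) = $37,211.7296…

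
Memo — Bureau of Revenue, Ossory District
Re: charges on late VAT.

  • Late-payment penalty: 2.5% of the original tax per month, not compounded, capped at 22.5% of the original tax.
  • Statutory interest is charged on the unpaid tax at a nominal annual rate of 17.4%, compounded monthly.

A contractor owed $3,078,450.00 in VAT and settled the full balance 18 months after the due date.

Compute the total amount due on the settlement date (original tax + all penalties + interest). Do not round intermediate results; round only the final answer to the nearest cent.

Penalty (uncapped): 18 × 2.5% × $3,078,450.00 = $1,385,302.50; cap = 22.5% × $3,078,450.00 = $692,651.25 → penalty = $692,651.25
Interest (17.4%/yr ÷ 12 = 1.45%/month): $3,078,450.00 × ((1 + 0.0145)^18 − 1) = $910,595.8568…
Total = $3,078,450.00 + $692,651.2500 + $910,595.8568… = $4,681,697.11

$4,681,697.11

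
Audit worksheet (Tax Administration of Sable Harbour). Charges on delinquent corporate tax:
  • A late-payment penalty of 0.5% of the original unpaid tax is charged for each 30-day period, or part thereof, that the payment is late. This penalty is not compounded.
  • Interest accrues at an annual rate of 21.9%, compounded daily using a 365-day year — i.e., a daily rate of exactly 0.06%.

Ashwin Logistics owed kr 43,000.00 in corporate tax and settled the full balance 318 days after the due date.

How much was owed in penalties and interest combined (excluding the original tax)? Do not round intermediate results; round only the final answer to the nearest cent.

Penalty periods: ⌈318/30⌉ = 11; penalty = 11 × 0.5% × kr 43,000.00 = kr 2,365.00
Interest: kr 43,000.00 × ((1 + 0.0006)^318 − 1) = kr 43,000.00 × 0.21014814… = kr 9,036.3701…
Penalties + interest = kr 2,365.0000 + kr 9,036.3701… = kr 11,401.37

kr 11,401.37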